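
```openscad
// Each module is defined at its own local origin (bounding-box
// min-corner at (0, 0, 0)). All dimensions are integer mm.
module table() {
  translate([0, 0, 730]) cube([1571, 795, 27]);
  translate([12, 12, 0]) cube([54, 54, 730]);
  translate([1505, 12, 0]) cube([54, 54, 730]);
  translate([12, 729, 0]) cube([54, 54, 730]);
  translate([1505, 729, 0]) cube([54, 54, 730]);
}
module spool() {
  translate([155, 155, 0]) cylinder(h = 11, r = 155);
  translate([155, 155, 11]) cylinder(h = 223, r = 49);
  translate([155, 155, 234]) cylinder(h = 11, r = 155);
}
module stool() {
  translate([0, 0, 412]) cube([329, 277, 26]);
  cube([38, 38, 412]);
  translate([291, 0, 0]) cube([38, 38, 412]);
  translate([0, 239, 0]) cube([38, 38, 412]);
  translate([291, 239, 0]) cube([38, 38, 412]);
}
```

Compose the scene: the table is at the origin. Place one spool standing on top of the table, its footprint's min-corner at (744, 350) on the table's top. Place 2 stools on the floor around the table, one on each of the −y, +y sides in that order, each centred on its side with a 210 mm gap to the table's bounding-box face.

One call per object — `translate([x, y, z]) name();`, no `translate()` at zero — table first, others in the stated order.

table();
translate([744, 350, 757]) spool();
translate([621, -487, 0]) stool();
translate([621, 1005, 0]) stool();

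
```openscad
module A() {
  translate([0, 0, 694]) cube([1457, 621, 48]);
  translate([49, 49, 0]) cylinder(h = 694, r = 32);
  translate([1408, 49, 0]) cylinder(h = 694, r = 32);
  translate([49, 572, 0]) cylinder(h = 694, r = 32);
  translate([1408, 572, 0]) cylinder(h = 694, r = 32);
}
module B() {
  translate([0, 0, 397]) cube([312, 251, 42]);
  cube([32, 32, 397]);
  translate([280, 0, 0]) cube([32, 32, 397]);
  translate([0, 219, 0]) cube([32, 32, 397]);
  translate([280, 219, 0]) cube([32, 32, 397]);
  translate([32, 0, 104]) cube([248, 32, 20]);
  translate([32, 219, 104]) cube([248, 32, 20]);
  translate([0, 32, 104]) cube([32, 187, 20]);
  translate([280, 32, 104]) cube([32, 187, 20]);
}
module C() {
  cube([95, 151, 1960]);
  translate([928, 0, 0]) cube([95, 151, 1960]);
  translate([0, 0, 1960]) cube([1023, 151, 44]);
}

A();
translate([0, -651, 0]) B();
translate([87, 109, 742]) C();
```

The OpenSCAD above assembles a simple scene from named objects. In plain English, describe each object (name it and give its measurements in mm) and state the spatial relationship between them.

A is a table with a 1457×621 mm rectangular top, 48 mm thick, top surface at z = 742 mm, supported by four round legs of 64 mm diameter, each leg's bounding box inset 17 mm from the nearest pair of top edges, running from the floor.

B is a four-legged stool. The seat is a 312×251×42 mm slab whose top surface is at z = 439 mm; four square legs, each 32×32 mm in cross-section, run from the floor (z = 0) to the underside of the seat, each flush with a corner of the seat. Four stretchers, 32 mm wide and 20 mm tall, connect adjacent legs with their undersides at z = 104 mm, each running between the inner faces of the legs it joins and aligned with the legs' outer faces on the other axis.

C is a door frame. The clear opening is 833 mm wide and 1960 mm high. Two 95 mm wide jambs, 151 mm deep, stand either side of the opening from the floor to the top of the opening. A 44 mm thick head sits across the top of both jambs, spanning the full outside width of the frame.

The stool is on the floor beside the table on its −y side. The door frame is on top of the table.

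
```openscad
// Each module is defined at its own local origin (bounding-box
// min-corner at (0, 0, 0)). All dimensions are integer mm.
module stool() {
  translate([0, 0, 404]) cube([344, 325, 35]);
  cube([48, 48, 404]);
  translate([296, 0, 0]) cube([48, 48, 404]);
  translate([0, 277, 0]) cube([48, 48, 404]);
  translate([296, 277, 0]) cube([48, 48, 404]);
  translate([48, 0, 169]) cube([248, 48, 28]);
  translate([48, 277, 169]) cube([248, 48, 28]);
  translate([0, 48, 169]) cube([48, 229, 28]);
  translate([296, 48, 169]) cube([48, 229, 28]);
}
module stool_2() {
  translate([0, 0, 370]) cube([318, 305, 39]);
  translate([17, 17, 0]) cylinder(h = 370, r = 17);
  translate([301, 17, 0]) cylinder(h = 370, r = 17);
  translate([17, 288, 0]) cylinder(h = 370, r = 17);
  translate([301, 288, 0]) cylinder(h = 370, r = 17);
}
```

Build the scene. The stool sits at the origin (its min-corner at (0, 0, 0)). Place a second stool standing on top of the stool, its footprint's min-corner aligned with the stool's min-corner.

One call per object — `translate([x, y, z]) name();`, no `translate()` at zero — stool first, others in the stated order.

stool();
translate([0, 0, 439]) stool_2();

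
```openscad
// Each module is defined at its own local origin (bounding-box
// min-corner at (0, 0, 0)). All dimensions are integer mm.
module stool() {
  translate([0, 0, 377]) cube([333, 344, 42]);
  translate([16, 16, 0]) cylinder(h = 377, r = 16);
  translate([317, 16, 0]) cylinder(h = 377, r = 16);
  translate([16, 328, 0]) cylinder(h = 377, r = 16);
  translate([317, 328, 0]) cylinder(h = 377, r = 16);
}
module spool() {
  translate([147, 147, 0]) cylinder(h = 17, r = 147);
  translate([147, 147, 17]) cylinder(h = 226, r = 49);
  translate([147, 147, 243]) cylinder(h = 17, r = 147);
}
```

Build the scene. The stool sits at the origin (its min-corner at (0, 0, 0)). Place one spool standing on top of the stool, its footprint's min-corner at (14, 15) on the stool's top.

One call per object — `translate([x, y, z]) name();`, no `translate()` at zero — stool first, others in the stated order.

stool();
translate([14, 15, 419]) spool();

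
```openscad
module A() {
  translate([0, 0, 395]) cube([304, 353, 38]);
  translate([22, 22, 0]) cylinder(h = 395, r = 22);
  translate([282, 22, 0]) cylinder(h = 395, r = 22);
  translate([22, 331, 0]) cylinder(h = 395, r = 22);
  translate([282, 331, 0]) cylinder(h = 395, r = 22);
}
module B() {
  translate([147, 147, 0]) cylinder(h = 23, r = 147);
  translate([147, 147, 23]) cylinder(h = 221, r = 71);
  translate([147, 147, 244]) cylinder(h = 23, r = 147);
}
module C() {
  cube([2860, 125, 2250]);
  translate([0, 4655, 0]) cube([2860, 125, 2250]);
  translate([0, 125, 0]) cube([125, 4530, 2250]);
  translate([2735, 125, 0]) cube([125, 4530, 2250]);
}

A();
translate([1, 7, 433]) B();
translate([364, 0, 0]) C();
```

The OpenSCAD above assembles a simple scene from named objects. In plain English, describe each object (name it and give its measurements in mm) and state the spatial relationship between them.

A is a simple wooden stool: a rectangular seat 304 mm (x) by 353 mm (y), 38 mm thick, top face at z = 433 mm, on four round legs, each 44 mm in diameter. The legs rest on z = 0, each leg's axis is inset half a diameter from the nearest pair of seat edges (so the leg's bounding box is flush with the corner).

B is a spool: two coaxial disc flanges of radius 147 mm and thickness 23 mm, joined by a core cylinder of radius 71 mm and height 221 mm. The lower flange rests on z = 0 and the three cylinders share a vertical axis.

C is a box-shaped house frame (walls only): outside footprint 2860×4780 mm, wall height 2250 mm, wall thickness 125 mm. The two y-facing walls run the full x-width; the two x-facing walls fit between the inner faces of the y-facing walls.

The spool is on top of the stool. The house frame is on the floor beside the stool on its +x side.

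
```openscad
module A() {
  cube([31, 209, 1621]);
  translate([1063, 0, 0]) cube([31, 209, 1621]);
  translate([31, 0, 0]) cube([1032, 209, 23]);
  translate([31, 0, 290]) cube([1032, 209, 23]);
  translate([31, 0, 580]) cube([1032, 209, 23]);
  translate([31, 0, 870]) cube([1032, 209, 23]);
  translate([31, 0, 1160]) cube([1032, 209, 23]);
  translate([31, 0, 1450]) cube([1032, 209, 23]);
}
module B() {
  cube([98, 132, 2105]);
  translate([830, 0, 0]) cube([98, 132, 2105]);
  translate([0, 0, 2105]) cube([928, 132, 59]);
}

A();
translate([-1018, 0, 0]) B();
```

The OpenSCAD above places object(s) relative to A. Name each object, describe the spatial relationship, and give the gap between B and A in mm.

A is a bookshelf. B is a door frame. The door frame is on the floor beside the bookshelf on its −x side. The gap between the door frame and the bookshelf is 90 mm.

The door frame's nearest face is 90 mm from the bookshelf's −x face.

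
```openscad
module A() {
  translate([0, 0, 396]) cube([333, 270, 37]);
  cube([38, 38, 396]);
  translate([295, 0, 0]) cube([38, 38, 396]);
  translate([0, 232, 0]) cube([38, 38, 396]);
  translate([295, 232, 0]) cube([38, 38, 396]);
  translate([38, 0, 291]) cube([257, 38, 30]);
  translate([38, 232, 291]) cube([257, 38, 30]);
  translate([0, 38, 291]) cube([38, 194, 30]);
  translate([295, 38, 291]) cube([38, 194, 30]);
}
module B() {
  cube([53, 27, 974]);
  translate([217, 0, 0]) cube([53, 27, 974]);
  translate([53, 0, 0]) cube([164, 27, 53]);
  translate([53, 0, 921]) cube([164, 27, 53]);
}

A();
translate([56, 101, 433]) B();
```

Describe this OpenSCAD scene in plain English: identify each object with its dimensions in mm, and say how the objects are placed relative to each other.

A is a four-legged stool. The seat is 333×270 mm, 37 mm thick, top at z = 433 mm. It stands on four square legs, each 38×38 mm in cross-section, from z = 0 to the seat underside, each flush with a corner of the seat. Four stretchers, 38 mm wide and 30 mm tall, connect adjacent legs with their undersides at z = 291 mm, each running between the inner faces of the legs it joins and aligned with the legs' outer faces on the other axis.

B is a rectangular picture frame lying in the x–z plane (depth along y). The opening is 164 mm wide (x) by 868 mm tall (z), surrounded by a border 53 mm wide on all four sides. The frame is 27 mm deep and is made of two full-height vertical stiles with two horizontal rails fitted between them.

The picture frame is on top of the stool.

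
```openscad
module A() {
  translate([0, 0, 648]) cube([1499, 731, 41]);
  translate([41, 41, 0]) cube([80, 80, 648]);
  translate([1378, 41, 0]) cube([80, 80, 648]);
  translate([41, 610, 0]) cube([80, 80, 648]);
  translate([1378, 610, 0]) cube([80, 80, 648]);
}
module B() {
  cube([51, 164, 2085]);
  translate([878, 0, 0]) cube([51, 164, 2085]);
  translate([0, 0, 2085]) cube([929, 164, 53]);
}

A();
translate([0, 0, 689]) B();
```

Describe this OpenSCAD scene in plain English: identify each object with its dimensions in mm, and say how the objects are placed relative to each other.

A is a rectangular dining table. The top is 1499×731×41 mm with its upper surface at z = 689 mm. It stands on four 80×80 mm square legs, each inset 41 mm from the nearest pair of top edges, running from the floor to the underside of the top.

B is a door frame. The clear opening is 827 mm wide and 2085 mm high. Two 51 mm wide jambs, 164 mm deep, stand either side of the opening from the floor to the top of the opening. A 53 mm thick head sits across the top of both jambs, spanning the full outside width of the frame.

The door frame is on top of the table.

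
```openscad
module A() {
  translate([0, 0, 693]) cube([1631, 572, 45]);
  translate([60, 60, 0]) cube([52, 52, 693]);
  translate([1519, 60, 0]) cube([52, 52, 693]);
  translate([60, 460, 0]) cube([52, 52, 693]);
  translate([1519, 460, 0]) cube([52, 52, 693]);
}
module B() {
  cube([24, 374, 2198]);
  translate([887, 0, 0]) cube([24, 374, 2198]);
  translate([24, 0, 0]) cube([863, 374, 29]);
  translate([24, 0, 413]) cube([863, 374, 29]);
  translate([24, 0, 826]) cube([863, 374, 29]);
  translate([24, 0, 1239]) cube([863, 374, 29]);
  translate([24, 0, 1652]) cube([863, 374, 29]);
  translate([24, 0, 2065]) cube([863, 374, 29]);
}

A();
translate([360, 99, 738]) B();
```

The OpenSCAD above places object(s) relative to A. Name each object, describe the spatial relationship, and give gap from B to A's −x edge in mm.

A is a table. B is a bookshelf. The bookshelf is on top of the table, centred. The gap from the bookshelf to the table's −x edge is 360 mm.

The bookshelf's min-x is at 360; the table's min-x is 0; gap = 360 mm.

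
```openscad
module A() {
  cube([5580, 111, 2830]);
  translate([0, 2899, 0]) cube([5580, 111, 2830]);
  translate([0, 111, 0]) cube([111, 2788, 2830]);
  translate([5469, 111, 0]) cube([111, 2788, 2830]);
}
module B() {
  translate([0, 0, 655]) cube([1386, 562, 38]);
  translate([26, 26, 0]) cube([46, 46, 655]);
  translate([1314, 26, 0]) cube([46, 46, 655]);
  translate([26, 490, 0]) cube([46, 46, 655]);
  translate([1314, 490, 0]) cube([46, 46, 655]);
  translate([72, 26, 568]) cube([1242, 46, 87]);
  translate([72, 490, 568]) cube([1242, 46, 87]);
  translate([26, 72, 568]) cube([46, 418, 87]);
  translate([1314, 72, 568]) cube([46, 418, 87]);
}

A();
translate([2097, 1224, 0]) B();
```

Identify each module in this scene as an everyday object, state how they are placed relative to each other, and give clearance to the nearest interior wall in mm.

Clearances: x = 1986, y = 1113; minimum 1113 mm.

A is a house frame. B is a table. The table sits inside the house frame, centred. The clearance to the nearest interior wall is 1113 mm.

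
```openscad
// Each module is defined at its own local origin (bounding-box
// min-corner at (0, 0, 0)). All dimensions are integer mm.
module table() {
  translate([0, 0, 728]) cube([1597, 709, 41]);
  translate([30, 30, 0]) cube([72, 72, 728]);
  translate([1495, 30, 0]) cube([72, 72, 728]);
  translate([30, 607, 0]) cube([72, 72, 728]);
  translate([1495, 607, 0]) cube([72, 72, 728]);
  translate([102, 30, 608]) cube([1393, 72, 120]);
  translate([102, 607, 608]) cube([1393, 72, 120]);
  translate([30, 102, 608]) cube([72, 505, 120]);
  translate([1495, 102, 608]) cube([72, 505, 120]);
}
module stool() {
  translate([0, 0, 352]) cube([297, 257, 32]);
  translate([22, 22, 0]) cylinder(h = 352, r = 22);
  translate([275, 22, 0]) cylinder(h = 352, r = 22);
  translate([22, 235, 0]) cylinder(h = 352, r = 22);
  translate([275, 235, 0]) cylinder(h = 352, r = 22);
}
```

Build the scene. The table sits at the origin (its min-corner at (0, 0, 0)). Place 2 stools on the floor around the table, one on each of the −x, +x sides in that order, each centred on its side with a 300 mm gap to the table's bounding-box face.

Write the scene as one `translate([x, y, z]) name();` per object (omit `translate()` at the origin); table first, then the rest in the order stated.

table();
translate([-597, 226, 0]) stool();
translate([1897, 226, 0]) stool();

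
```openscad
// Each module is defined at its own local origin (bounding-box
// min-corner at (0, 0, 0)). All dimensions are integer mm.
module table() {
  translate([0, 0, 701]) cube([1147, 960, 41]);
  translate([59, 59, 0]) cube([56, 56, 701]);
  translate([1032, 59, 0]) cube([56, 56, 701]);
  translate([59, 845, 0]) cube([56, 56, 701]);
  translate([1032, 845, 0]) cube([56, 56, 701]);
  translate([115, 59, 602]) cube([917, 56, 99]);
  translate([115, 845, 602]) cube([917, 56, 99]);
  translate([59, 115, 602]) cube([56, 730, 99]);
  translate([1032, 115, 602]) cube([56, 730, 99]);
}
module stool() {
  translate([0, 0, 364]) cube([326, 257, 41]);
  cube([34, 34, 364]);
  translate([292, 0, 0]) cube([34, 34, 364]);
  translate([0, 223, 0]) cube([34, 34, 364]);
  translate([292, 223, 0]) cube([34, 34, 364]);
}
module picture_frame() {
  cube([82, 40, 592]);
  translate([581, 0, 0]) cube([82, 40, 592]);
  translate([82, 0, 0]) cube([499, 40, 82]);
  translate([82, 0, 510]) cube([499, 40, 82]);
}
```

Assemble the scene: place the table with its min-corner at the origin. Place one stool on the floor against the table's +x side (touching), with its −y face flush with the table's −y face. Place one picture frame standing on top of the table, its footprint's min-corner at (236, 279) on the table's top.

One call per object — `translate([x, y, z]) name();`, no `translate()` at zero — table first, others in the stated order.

table();
translate([1147, 0, 0]) stool();
translate([236, 279, 742]) picture_frame();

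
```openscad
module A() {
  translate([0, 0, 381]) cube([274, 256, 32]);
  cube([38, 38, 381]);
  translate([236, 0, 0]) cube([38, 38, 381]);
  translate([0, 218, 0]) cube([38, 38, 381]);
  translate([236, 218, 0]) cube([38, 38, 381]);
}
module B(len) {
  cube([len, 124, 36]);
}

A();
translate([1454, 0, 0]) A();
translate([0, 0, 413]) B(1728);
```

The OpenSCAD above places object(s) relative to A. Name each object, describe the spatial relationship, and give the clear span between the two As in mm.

Second stool starts at x = 1454; first ends at x = 274; clear span = 1454 − 274 = 1180 mm.

A is a stool. B is a beam. A beam spans the tops of two stools. The clear span between the two stools is 1180 mm.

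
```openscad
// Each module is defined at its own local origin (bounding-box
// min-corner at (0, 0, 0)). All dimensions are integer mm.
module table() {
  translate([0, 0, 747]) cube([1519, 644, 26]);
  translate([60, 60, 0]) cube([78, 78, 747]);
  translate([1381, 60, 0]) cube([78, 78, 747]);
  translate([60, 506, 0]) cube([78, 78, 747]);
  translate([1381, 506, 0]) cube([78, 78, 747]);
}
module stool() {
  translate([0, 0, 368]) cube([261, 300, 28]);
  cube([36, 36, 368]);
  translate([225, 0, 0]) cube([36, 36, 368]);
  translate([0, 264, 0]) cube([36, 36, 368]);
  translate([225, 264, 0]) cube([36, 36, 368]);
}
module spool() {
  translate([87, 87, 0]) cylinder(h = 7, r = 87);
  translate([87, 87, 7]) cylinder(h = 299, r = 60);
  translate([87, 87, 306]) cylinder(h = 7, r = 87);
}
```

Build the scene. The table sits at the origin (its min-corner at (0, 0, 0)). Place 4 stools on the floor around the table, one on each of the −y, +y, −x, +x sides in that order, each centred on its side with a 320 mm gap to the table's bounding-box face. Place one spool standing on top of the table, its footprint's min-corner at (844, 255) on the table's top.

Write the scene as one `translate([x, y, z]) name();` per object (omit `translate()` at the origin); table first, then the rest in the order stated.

table();
translate([629, -620, 0]) stool();
translate([629, 964, 0]) stool();
translate([-581, 172, 0]) stool();
translate([1839, 172, 0]) stool();
translate([844, 255, 773]) spool();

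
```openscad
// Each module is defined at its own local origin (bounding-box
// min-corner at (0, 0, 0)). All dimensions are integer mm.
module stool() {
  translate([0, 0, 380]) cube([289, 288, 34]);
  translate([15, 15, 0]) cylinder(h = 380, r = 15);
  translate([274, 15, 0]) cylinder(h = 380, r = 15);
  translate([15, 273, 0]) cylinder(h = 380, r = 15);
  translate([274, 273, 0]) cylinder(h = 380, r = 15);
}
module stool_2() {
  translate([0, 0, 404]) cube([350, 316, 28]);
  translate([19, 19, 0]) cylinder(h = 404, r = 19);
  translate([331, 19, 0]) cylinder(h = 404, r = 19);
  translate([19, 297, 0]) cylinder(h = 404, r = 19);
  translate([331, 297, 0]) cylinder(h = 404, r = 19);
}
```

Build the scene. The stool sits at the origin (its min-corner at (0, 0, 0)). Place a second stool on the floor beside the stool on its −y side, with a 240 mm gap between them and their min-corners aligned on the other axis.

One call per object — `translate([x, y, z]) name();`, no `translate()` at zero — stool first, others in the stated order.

stool();
translate([0, -556, 0]) stool_2();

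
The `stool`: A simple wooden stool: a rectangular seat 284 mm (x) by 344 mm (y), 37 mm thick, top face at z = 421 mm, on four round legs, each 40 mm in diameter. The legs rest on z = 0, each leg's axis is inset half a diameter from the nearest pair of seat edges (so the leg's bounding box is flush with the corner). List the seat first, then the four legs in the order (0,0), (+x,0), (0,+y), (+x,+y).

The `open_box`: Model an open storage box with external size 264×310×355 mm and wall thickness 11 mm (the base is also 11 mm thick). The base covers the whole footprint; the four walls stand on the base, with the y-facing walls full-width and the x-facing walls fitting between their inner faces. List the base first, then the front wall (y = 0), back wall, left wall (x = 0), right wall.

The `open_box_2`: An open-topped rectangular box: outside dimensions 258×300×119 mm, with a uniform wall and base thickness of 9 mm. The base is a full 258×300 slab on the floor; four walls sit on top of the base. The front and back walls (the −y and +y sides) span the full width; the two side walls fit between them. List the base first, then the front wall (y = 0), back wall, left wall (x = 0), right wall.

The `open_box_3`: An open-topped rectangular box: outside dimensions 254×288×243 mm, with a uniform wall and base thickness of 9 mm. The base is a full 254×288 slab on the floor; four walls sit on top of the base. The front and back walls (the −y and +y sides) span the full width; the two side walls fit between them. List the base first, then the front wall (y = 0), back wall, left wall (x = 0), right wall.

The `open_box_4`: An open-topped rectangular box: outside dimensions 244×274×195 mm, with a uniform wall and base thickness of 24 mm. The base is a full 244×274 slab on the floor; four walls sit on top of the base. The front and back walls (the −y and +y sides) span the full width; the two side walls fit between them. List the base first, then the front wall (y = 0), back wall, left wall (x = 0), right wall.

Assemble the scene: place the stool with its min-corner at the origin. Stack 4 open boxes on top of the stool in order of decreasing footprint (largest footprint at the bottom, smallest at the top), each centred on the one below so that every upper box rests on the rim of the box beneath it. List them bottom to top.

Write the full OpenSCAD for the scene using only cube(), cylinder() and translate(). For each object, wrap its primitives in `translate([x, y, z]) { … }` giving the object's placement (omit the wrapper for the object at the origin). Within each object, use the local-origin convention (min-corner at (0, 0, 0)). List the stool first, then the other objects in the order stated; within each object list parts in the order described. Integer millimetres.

translate([0, 0, 384]) cube([284, 344, 37]);
translate([20, 20, 0]) cylinder(h = 384, r = 20);
translate([264, 20, 0]) cylinder(h = 384, r = 20);
translate([20, 324, 0]) cylinder(h = 384, r = 20);
translate([264, 324, 0]) cylinder(h = 384, r = 20);
translate([10, 17, 421]) {
  cube([264, 310, 11]);
  translate([0, 0, 11]) cube([264, 11, 344]);
  translate([0, 299, 11]) cube([264, 11, 344]);
  translate([0, 11, 11]) cube([11, 288, 344]);
  translate([253, 11, 11]) cube([11, 288, 344]);
}
translate([13, 22, 776]) {
  cube([258, 300, 9]);
  translate([0, 0, 9]) cube([258, 9, 110]);
  translate([0, 291, 9]) cube([258, 9, 110]);
  translate([0, 9, 9]) cube([9, 282, 110]);
  translate([249, 9, 9]) cube([9, 282, 110]);
}
translate([15, 28, 895]) {
  cube([254, 288, 9]);
  translate([0, 0, 9]) cube([254, 9, 234]);
  translate([0, 279, 9]) cube([254, 9, 234]);
  translate([0, 9, 9]) cube([9, 270, 234]);
  translate([245, 9, 9]) cube([9, 270, 234]);
}
translate([20, 35, 1138]) {
  cube([244, 274, 24]);
  translate([0, 0, 24]) cube([244, 24, 171]);
  translate([0, 250, 24]) cube([244, 24, 171]);
  translate([0, 24, 24]) cube([24, 226, 171]);
  translate([220, 24, 24]) cube([24, 226, 171]);
}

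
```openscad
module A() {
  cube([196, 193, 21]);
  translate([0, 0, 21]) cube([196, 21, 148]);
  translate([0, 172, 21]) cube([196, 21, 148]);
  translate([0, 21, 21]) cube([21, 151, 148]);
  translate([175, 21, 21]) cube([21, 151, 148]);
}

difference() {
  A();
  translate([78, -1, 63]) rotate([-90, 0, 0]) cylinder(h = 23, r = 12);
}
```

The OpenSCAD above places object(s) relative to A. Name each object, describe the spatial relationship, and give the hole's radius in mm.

A is an open box. The open box has a circular hole through its front wall. The hole's radius is 12 mm.

The subtracted cylinder has r = 12 mm.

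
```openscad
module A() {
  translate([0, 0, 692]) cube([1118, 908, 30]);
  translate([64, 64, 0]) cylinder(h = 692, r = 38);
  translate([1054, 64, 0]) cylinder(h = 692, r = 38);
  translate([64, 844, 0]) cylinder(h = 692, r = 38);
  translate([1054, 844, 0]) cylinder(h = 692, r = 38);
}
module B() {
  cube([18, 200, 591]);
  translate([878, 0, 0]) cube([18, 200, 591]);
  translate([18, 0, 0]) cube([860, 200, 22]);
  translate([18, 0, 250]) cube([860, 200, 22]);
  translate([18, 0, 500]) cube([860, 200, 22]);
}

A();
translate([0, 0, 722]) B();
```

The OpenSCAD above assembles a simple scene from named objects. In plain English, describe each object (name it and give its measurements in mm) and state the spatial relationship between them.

A is a table: top 1118 mm (x) × 908 mm (y), 30 mm thick, upper face at z = 722 mm, on four round legs of 76 mm diameter, each leg's bounding box inset 26 mm from the nearest pair of top edges, running from z = 0 to the bottom of the top.

B is an open bookshelf. Two side panels, each 18 mm thick, 200 mm deep and 591 mm tall, stand 896 mm apart (outside-to-outside). Between them sit 3 shelves, each 22 mm thick and 200 mm deep, spanning the full gap between the sides. The bottom shelf rests on the floor (its underside at z = 0) and the clear gap between one shelf's top and the next shelf's underside is 228 mm.

The bookshelf is on top of the table.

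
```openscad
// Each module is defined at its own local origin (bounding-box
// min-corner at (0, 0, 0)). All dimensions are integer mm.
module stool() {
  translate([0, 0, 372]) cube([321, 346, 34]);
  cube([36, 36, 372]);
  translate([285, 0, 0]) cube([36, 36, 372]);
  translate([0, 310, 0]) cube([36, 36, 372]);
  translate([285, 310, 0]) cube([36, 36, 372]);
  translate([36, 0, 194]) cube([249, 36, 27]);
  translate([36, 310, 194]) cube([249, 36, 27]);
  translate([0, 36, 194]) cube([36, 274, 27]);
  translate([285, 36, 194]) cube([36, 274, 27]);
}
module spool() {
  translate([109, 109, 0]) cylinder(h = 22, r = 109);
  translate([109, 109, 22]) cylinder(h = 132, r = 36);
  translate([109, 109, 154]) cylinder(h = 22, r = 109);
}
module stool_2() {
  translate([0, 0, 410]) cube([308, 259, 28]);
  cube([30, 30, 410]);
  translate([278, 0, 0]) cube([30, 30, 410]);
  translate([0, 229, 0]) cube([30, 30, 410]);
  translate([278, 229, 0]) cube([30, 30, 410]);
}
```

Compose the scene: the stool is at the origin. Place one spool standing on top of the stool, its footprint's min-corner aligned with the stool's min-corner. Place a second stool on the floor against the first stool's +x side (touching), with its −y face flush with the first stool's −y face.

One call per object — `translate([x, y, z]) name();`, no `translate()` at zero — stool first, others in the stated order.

stool();
translate([0, 0, 406]) spool();
translate([321, 0, 0]) stool_2();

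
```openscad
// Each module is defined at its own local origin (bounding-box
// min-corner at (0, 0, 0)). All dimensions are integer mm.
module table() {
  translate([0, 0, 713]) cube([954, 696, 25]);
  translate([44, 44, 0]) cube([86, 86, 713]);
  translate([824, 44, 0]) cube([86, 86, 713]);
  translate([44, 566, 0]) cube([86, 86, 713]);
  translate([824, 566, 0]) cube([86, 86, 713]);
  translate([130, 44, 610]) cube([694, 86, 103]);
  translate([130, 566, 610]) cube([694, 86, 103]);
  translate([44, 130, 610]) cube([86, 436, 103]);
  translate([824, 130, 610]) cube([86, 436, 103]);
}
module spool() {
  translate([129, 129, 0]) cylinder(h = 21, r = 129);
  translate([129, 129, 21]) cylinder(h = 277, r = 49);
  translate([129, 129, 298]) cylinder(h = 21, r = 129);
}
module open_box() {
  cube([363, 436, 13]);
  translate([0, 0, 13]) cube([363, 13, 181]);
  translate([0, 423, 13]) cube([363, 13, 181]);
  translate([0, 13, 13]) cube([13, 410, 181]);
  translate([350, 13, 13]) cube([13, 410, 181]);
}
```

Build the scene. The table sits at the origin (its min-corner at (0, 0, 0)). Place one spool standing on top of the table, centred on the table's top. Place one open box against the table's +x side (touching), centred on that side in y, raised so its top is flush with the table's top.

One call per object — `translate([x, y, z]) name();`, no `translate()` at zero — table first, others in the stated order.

table();
translate([348, 219, 738]) spool();
translate([954, 130, 544]) open_box();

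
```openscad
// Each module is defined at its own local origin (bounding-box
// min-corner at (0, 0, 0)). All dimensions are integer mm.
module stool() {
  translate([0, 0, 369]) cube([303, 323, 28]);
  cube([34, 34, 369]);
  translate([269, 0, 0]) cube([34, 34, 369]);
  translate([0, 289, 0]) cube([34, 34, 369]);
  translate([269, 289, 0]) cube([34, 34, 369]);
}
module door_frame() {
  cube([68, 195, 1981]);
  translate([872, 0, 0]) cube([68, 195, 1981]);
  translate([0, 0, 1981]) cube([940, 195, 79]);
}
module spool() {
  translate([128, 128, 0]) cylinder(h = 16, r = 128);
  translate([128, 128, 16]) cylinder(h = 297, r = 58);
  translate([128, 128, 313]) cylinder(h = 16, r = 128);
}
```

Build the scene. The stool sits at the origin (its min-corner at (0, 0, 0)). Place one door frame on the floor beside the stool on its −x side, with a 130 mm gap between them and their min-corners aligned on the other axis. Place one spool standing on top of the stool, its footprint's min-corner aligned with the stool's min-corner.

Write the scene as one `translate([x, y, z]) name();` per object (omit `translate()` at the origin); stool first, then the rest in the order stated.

stool();
translate([-1070, 0, 0]) door_frame();
translate([0, 0, 397]) spool();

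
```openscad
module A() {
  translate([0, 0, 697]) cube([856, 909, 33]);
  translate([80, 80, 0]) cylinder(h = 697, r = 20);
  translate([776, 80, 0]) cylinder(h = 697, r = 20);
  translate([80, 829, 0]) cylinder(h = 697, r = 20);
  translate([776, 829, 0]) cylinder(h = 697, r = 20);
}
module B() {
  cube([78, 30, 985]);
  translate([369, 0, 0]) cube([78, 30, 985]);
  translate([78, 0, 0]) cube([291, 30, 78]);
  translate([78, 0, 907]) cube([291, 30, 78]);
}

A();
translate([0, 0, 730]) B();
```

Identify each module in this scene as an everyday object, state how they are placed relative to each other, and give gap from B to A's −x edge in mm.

The picture frame's min-x is at 0; the table's min-x is 0; gap = 0 mm.

A is a table. B is a picture frame. The picture frame is on top of the table. The gap from the picture frame to the table's −x edge is 0 mm.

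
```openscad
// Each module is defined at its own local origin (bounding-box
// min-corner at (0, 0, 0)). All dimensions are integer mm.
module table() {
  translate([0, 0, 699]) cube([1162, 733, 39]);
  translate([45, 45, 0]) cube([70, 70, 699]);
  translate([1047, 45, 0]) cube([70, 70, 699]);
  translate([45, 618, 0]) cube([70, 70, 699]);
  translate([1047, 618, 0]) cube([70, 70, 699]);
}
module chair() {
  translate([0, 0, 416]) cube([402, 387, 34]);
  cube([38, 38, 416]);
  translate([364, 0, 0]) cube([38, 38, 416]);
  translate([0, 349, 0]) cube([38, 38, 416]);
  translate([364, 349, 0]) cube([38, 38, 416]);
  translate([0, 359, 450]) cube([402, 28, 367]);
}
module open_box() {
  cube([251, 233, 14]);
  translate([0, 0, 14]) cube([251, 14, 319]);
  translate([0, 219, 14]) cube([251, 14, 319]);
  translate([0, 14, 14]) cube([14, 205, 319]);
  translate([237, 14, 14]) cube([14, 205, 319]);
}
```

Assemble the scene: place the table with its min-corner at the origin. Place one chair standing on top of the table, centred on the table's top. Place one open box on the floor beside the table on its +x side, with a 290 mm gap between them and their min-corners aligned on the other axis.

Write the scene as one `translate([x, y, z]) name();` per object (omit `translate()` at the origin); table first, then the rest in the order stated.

table();
translate([380, 173, 738]) chair();
translate([1452, 0, 0]) open_box();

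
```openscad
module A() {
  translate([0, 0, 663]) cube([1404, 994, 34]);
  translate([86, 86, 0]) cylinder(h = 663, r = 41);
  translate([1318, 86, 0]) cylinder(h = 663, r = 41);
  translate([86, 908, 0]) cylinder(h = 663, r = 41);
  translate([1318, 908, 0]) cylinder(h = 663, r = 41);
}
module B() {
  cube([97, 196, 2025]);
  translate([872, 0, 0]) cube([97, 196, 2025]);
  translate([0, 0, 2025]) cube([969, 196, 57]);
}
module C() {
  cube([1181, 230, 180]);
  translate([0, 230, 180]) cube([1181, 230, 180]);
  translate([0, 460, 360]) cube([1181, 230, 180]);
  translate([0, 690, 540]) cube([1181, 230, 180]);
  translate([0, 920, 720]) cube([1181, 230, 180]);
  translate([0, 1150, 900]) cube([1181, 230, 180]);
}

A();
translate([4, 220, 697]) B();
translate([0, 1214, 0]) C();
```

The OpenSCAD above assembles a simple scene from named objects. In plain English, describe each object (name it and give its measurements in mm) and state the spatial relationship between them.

A is a table: top 1404 mm (x) × 994 mm (y), 34 mm thick, upper face at z = 697 mm, on four round legs of 82 mm diameter, each leg's bounding box inset 45 mm from the nearest pair of top edges, running from z = 0 to the bottom of the top.

B is a rectangular door frame: two vertical jambs of 97×196 mm section, 2025 mm tall, with a clear opening 775 mm wide between their inner faces. A header 57 mm tall and 196 mm deep lies on top of the jambs and spans the full outside width.

C is a run of 6 identical solid stair steps. Each tread is 1181×230 mm and each step block is 180 mm high. Step 1 rests on the floor; step k is offset from step 1 by (k−1)×230 mm in y and (k−1)×180 mm in z.

The door frame is on top of the table. The staircase is on the floor beside the table on its +y side.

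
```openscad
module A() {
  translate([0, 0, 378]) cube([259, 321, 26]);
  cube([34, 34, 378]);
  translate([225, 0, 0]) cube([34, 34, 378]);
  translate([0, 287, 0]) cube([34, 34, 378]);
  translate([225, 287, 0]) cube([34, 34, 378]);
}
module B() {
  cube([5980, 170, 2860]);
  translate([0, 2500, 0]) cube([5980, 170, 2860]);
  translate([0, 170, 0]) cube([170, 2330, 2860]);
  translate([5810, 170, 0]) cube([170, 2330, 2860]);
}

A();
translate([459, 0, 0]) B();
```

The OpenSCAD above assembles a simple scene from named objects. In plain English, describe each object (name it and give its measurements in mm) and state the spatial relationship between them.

A is a simple wooden stool: a rectangular seat 259 mm (x) by 321 mm (y), 26 mm thick, top face at z = 404 mm, on four square legs, each 34×34 mm in cross-section. The legs rest on z = 0, each flush with a corner of the seat.

B is the wall frame of a small rectangular building: four walls, each 2860 mm tall and 170 mm thick, enclosing a footprint 5980 mm (x) by 2670 mm (y) outside-to-outside, with no floor or roof. The front and back walls (the −y and +y sides) span the full width; the two side walls fit between them.

The house frame is on the floor beside the stool on its +x side.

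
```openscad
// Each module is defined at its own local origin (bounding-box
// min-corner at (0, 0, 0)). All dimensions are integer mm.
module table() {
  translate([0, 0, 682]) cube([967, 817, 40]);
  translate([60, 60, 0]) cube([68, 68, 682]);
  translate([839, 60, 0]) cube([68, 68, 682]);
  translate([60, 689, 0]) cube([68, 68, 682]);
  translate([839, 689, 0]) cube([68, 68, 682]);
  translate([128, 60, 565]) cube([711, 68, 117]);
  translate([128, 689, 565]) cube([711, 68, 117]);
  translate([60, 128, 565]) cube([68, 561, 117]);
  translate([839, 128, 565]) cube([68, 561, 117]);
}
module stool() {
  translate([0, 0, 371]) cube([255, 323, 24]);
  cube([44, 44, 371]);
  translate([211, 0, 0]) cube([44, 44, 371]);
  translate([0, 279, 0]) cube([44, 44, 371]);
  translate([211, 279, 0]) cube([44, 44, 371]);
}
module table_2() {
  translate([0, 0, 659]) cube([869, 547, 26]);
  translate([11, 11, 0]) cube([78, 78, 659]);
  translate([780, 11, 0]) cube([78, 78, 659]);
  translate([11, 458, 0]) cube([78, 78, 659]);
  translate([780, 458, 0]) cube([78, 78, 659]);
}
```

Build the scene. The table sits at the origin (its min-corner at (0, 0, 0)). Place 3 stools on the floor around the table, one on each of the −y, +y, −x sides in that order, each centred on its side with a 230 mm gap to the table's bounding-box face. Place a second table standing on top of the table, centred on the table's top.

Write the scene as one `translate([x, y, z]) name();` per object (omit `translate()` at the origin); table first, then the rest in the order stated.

table();
translate([356, -553, 0]) stool();
translate([356, 1047, 0]) stool();
translate([-485, 247, 0]) stool();
translate([49, 135, 722]) table_2();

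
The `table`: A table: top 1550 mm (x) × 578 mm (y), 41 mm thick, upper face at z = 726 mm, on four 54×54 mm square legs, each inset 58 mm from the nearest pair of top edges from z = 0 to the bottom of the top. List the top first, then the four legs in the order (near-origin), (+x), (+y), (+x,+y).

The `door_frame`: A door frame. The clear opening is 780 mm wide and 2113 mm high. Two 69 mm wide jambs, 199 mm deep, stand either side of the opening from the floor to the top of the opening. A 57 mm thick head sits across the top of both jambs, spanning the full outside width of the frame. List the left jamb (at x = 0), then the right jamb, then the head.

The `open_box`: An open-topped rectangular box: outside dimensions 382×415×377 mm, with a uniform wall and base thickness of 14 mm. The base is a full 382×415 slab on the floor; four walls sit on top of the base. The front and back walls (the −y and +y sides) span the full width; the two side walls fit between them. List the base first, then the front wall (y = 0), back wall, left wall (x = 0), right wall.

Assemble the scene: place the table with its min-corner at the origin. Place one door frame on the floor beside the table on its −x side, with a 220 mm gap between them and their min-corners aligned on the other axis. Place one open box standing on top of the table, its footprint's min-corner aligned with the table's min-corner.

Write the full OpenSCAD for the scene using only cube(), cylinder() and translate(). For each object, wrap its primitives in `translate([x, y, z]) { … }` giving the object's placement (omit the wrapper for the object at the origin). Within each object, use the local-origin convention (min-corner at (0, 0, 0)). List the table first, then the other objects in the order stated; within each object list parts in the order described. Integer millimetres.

translate([0, 0, 685]) cube([1550, 578, 41]);
translate([58, 58, 0]) cube([54, 54, 685]);
translate([1438, 58, 0]) cube([54, 54, 685]);
translate([58, 466, 0]) cube([54, 54, 685]);
translate([1438, 466, 0]) cube([54, 54, 685]);
translate([-1138, 0, 0]) {
  cube([69, 199, 2113]);
  translate([849, 0, 0]) cube([69, 199, 2113]);
  translate([0, 0, 2113]) cube([918, 199, 57]);
}
translate([0, 0, 726]) {
  cube([382, 415, 14]);
  translate([0, 0, 14]) cube([382, 14, 363]);
  translate([0, 401, 14]) cube([382, 14, 363]);
  translate([0, 14, 14]) cube([14, 387, 363]);
  translate([368, 14, 14]) cube([14, 387, 363]);
}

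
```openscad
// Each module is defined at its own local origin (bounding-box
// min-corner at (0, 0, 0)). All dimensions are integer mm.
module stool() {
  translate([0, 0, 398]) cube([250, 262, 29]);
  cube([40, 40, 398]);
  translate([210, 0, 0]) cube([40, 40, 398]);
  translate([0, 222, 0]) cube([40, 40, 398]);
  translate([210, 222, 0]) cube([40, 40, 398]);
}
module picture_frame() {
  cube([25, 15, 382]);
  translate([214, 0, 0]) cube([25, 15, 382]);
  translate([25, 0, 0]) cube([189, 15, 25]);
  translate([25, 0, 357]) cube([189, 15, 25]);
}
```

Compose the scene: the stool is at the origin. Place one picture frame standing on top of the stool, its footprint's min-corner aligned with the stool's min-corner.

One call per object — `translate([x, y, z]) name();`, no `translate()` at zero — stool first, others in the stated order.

stool();
translate([0, 0, 427]) picture_frame();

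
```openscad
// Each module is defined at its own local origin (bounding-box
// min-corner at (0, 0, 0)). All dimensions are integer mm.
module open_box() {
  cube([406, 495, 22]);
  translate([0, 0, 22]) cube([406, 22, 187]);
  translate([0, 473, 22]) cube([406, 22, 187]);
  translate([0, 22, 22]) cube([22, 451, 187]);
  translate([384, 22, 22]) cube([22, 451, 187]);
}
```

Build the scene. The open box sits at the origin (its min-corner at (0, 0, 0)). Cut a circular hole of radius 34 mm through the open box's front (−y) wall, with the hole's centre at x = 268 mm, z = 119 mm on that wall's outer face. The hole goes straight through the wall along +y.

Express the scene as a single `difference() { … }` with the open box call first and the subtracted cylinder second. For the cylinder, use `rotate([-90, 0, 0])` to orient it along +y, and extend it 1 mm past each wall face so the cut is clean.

difference() {
  open_box();
  translate([268, -1, 119]) rotate([-90, 0, 0]) cylinder(h = 24, r = 34);
}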